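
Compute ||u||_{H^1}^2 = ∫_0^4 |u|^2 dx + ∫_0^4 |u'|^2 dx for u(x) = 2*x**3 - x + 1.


||u||_{H^1}^2 = 1672568/105

The H^1 norm (squared) on an interval (0, L) is
  ||u||_{H^1}^2 = ∫_0^L u(x)^2 dx + ∫_0^L u'(x)^2 dx.
Compute u'(x) = 6*x**2 - 1.
Then u(x)^2 = 4*x**6 - 4*x**4 + 4*x**3 + x**2 - 2*x + 1 and u'(x)^2 = 36*x**4 - 12*x**2 + 1.
Integrate each monomial from 0 to 4 using ∫_0^4 c·x^n dx = c·4^(n+1)/(n+1):
  ∫_0^4 u(x)^2 dx = ∫_0^4 (4*x^6 - 4*x^4 + 4*x^3 + x^2 - 2*x + 1) dx. Term by term:
    ∫_0^4 4*x^6 dx = 65536/7;  ∫_0^4 -4*x^4 dx = -4096/5;  ∫_0^4 4*x^3 dx = 256;
    ∫_0^4 x^2 dx = 64/3;  ∫_0^4 -2*x dx = -16;  ∫_0^4 1 dx = 4.
  Sum: 65536/7 − 4096/5 + 256 + 64/3 − 16 + 4 = 924884/105.
  ∫_0^4 u'(x)^2 dx = ∫_0^4 (36*x^4 - 12*x^2 + 1) dx. Term by term:
    ∫_0^4 36*x^4 dx = 36864/5;  ∫_0^4 -12*x^2 dx = -256;  ∫_0^4 1 dx = 4.
  Sum: 36864/5 − 256 + 4 = 35604/5.
Adding: ||u||_{H^1}^2 = 924884/105 + 35604/5 = 1672568/105.


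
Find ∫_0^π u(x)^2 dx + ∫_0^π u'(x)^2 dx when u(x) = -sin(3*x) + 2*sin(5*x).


||u||_{H^1(0,π)}^2 = 57*π

u'(x) = -3*cos(3*x) + 10*cos(5*x).
Expand u² and (u')² and integrate term by term on (0, π), using: for integers n ≥ 1, ∫_0^π sin²(nx) dx = ∫_0^π cos²(nx) dx = π/2; for n ≠ n', ∫_0^π sin(nx)sin(n'x) dx = ∫_0^π cos(nx)cos(n'x) dx = 0; and by product-to-sum, ∫_0^π sin(nx)cos(n'x) dx = ½∫_0^π [sin((n+n')x) + sin((n−n')x)] dx, which is 0 when n+n' is even and 2n/(n²−n'²) when n+n' is odd (it need not vanish on (0, π)).
  u² squared terms: (-1)²·∫sin(3x)² dx = 1·π/2 = π/2;  (2)²·∫sin(5x)² dx = 4·π/2 = 2*π.
  u² cross terms: 2·(-1)·(2)·∫sin(3x)·sin(5x) dx = -4·(0) = 0.
  So ∫_0^π u² dx = π/2 + 2*π + 0 = 5*π/2.
  (u')² squared terms: (-3)²·∫cos(3x)² dx = 9·π/2 = 9*π/2;  (10)²·∫cos(5x)² dx = 100·π/2 = 50*π.
  (u')² cross terms: 2·(-3)·(10)·∫cos(3x)·cos(5x) dx = -60·(0) = 0.
  So ∫_0^π (u')² dx = 9*π/2 + 50*π + 0 = 109*π/2.
||u||_{H^1}^2 = (5*π/2) + (109*π/2) = 57*π.


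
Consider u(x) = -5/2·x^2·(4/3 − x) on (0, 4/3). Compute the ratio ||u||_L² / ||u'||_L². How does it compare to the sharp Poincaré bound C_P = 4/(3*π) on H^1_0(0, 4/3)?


||u||_L² / ||u'||_L² = 2*sqrt(14)/21 < C_P = 4/(3*π).

u(x) = -5/2·x^2·(4/3 − x), so u'(x) = 5*x*(9*x - 8)/6.
u(x) = -5/2·x^2·(4/3 − x) vanishes at x = 0 and x = 4/3, so u ∈ H^1_0(0, 4/3). Differentiate via the product rule and integrate the resulting polynomials term by term.
  ∫_0^4/3 u² dx = ∫_0^4/3 (25*x^6/4 - 50*x^5/3 + 100*x^4/9) dx. Term by term:
    ∫_0^4/3 25*x^6/4 dx = 102400/15309;  ∫_0^4/3 -50*x^5/3 dx = -102400/6561;  ∫_0^4/3 100*x^4/9 dx = 20480/2187.
  Sum: 102400/15309 − 102400/6561 + 20480/2187 = 20480/45927.
  ∫_0^4/3 (u')² dx = ∫_0^4/3 (225*x^4/4 - 100*x^3 + 400*x^2/9) dx. Term by term:
    ∫_0^4/3 225*x^4/4 dx = 1280/27;  ∫_0^4/3 -100*x^3 dx = -6400/81;  ∫_0^4/3 400*x^2/9 dx = 25600/729.
  Sum: 1280/27 − 6400/81 + 25600/729 = 2560/729.
∫_0^4/3 u² dx = 20480/45927, so ||u||_L² = 64*sqrt(35)/567.
∫_0^4/3 (u')² dx = 2560/729, so ||u'||_L² = 16*sqrt(10)/27.
Ratio ||u||_L² / ||u'||_L² = 2*sqrt(14)/21.
Sharp Poincaré constant on H^1_0(0, 4/3) is C_P = L/π = 4/(3*π), achieved by sin(3*π/4·x).
A polynomial bump cannot attain the sharp Poincaré constant (only the first sine eigenfunction does), so the ratio is strictly less than C_P, consistent with ||u||_L² ≤ C_P ||u'||_L².


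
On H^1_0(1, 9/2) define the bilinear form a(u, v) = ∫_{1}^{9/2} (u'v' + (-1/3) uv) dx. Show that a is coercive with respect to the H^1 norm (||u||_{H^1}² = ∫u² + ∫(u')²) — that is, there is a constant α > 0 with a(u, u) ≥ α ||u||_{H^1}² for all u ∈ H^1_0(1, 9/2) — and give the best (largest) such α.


α = (-49 + 12*π^2)/(3*(4*π^2 + 49))

Coercivity of a(·,·) on H^1_0(1, 9/2) means a(u, u) ≥ α ||u||_{H^1}² for every u ∈ H^1_0.
The interval has length L = 7/2, and Poincaré/coercivity depend only on L. Here a(u, u) = ∫(u')² + (-1/3)·∫u².
Here c = -1/3 < 0 with |c| < (π/L)² = 4*π^2/49, so coercivity still holds. The condition a(u,u) ≥ α||u||_{H^1}² reads (1−α)∫(u')² ≥ (α−c)∫u². Any admissible α is ≤ 1 (rapidly oscillating u have ∫u²/∫(u')² → 0), and α = 1 would force 0 ≥ (1−c)∫u², impossible since c < 1; so 1−α > 0. By the sharp Poincaré inequality on H^1_0 of an interval of length L, ∫(u')² ≥ (π/L)²∫u² with equality for the first sine mode sin(π(x−x₀)/L) (x₀ the left endpoint), so the inequality holds for all u iff (1−α)(π/L)² ≥ α − c, i.e. α ≤ ((π/L)² + c)/((π/L)² + 1) = (1 + c(L/π)²)/(1 + (L/π)²). (Direct route, valid since c ≤ 0: Poincaré gives c∫u² ≥ c(L/π)²∫(u')², so a(u,u) ≥ (1 + c(L/π)²)∫(u')², while ||u||_{H^1}² ≤ (1 + (L/π)²)∫(u')²; dividing yields the same α.) With (π/L)² = 4*π^2/49 and c = -1/3, the largest admissible constant is α = ((π/L)² + c)/((π/L)² + 1).
Simplifying, α = (-49 + 12*π^2)/(3*(4*π^2 + 49)).


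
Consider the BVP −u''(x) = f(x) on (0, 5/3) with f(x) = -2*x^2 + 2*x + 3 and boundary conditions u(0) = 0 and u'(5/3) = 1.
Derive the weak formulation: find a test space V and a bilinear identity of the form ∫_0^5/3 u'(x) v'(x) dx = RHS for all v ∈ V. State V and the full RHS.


V = {v ∈ H^1(0, 5/3) : v(0) = 0} (test functions vanish at x = 0 where u is specified); weak form: ∫_0^5/3 u'v' dx = ∫_0^5/3 (-2*x^2 + 2*x + 3) v dx + v(5/3) for all v ∈ V.

Multiply both sides by a test function v and integrate from 0 to 5/3:
  ∫_0^5/3 −u''(x) v(x) dx = ∫_0^5/3 f(x) v(x) dx.
Integrate the LHS by parts once:
  ∫_0^5/3 −u'' v dx = −[u'(x) v(x)]_0^5/3 + ∫_0^5/3 u'(x) v'(x) dx.
Thus ∫_0^5/3 u'(x) v'(x) dx = ∫_0^5/3 f(x) v(x) dx + [u'(x) v(x)]_0^5/3.
Choose V so that boundary terms are either known or forced to vanish.
Mixed BC: u(0) = 0 (Dirichlet) and u'(5/3) = 1 (Neumann). Define V = {v ∈ H^1(0, 5/3) : v(0) = 0}. Then [u' v]_0^5/3 = u'(5/3)·v(5/3) − u'(0)·0 = v(5/3).
Weak formulation: find u (satisfying any essential BC) such that ∫_0^5/3 u'(x) v'(x) dx = ∫_0^5/3 f v dx + v(5/3) for all v ∈ V (Dirichlet at 0 absorbed into V; Neumann datum at x = 5/3 contributes the boundary term).
Substituting f(x) = -2*x^2 + 2*x + 3, the right-hand side is ∫_0^5/3 (-2*x^2 + 2*x + 3) v dx + v(5/3).


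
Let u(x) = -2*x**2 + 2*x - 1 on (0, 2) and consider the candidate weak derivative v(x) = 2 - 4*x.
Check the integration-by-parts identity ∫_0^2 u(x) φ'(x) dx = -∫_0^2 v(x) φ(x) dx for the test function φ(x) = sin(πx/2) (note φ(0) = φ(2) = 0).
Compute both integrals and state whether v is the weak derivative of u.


LHS = 8/π, RHS = 8/π. Yes, v = u' weakly.

u(x) = -2*x**2 + 2*x - 1, classical derivative u'(x) = 2 - 4*x.
φ(x) = sin(πx/2), so φ'(x) = π*cos(π*x/2)/2.
Note φ(0) = φ(2) = 0, so the boundary term u·φ vanishes.
LHS = ∫_0^2 u(x) φ'(x) dx = ∫_0^2 (-π*x^2*cos(π*x/2) + π*x*cos(π*x/2) - π*cos(π*x/2)/2) dx. Term by term:
  ∫_0^2 -π*cos(π*x/2)/2 dx = 0;  ∫_0^2 π*x*cos(π*x/2) dx = -8/π;  ∫_0^2 -π*x^2*cos(π*x/2) dx = 16/π.
Sum: 0 − 8/π + 16/π = 8/π.
So LHS = 8/π.
∫_0^2 v(x) φ(x) dx = ∫_0^2 (-4*x*sin(π*x/2) + 2*sin(π*x/2)) dx. Term by term:
  ∫_0^2 2*sin(π*x/2) dx = 8/π;  ∫_0^2 -4*x*sin(π*x/2) dx = -16/π.
Sum: 8/π − 16/π = -8/π.
So RHS = -∫_0^2 v(x) φ(x) dx = 8/π.
LHS = RHS, so the identity holds for this test φ.
Moreover u is smooth here and v(x) = u'(x) = 2 - 4*x pointwise, so the identity holds for every test function. Hence v is the weak derivative of u.


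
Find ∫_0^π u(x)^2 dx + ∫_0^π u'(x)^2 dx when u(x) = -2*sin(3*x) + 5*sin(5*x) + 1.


||u||_{H^1(0,π)}^2 = 4/3 + 346*π

u'(x) = -6*cos(3*x) + 25*cos(5*x).
Expand u² and (u')² and integrate term by term on (0, π), using: for integers n ≥ 1, ∫_0^π sin²(nx) dx = ∫_0^π cos²(nx) dx = π/2; for n ≠ n', ∫_0^π sin(nx)sin(n'x) dx = ∫_0^π cos(nx)cos(n'x) dx = 0; and by product-to-sum, ∫_0^π sin(nx)cos(n'x) dx = ½∫_0^π [sin((n+n')x) + sin((n−n')x)] dx, which is 0 when n+n' is even and 2n/(n²−n'²) when n+n' is odd (it need not vanish on (0, π)). For the constant mode: ∫_0^π 1 dx = π, ∫_0^π cos(nx) dx = 0, ∫_0^π sin(nx) dx = (1−(−1)^n)/n.
  u² squared terms: (1)²·∫1 dx = 1·π = π;  (-2)²·∫sin(3x)² dx = 4·π/2 = 2*π;  (5)²·∫sin(5x)² dx = 25·π/2 = 25*π/2.
  u² cross terms: 2·(1)·(-2)·∫1·sin(3x) dx = -4·(2/3) = -8/3;  2·(1)·(5)·∫1·sin(5x) dx = 10·(2/5) = 4;  2·(-2)·(5)·∫sin(3x)·sin(5x) dx = -20·(0) = 0.
  So ∫_0^π u² dx = π + 2*π + 25*π/2 − 8/3 + 4 + 0 = 4/3 + 31*π/2.
  (u')² squared terms: (-6)²·∫cos(3x)² dx = 36·π/2 = 18*π;  (25)²·∫cos(5x)² dx = 625·π/2 = 625*π/2.
  (u')² cross terms: 2·(-6)·(25)·∫cos(3x)·cos(5x) dx = -300·(0) = 0.
  So ∫_0^π (u')² dx = 18*π + 625*π/2 + 0 = 661*π/2.
||u||_{H^1}^2 = (4/3 + 31*π/2) + (661*π/2) = 4/3 + 346*π.


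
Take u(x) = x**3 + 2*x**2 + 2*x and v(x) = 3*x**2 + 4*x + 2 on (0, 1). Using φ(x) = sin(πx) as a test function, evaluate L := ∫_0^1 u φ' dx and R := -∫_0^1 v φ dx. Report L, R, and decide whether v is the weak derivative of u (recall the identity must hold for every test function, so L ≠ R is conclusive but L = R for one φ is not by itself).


LHS = -11/π + 12/π^3, RHS = -11/π + 12/π^3. Yes, v = u' weakly.

u(x) = x**3 + 2*x**2 + 2*x, classical derivative u'(x) = 3*x**2 + 4*x + 2.
φ(x) = sin(πx), so φ'(x) = π*cos(π*x).
Note φ(0) = φ(1) = 0, so the boundary term u·φ vanishes.
LHS = ∫_0^1 u(x) φ'(x) dx = ∫_0^1 (π*x^3*cos(π*x) + 2*π*x^2*cos(π*x) + 2*π*x*cos(π*x)) dx. Term by term:
  ∫_0^1 π*x^3*cos(π*x) dx = -3/π + 12/π^3;  ∫_0^1 2*π*x*cos(π*x) dx = -4/π;  ∫_0^1 2*π*x^2*cos(π*x) dx = -4/π.
Sum: -3/π + 12/π^3 − 4/π − 4/π = -11/π + 12/π^3.
So LHS = -11/π + 12/π^3.
∫_0^1 v(x) φ(x) dx = ∫_0^1 (3*x^2*sin(π*x) + 4*x*sin(π*x) + 2*sin(π*x)) dx. Term by term:
  ∫_0^1 2*sin(π*x) dx = 4/π;  ∫_0^1 3*x^2*sin(π*x) dx = -12/π^3 + 3/π;  ∫_0^1 4*x*sin(π*x) dx = 4/π.
Sum: 4/π + -12/π^3 + 3/π + 4/π = -12/π^3 + 11/π.
So RHS = -∫_0^1 v(x) φ(x) dx = -11/π + 12/π^3.
LHS = RHS, so the identity holds for this test φ.
Moreover u is smooth here and v(x) = u'(x) = 3*x**2 + 4*x + 2 pointwise, so the identity holds for every test function. Hence v is the weak derivative of u.


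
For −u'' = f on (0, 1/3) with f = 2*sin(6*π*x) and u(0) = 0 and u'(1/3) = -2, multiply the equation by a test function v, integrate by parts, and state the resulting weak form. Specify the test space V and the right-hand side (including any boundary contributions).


V = {v ∈ H^1(0, 1/3) : v(0) = 0} (test functions vanish at x = 0 where u is specified); weak form: ∫_0^1/3 u'v' dx = ∫_0^1/3 (2*sin(6*π*x)) v dx − 2·v(1/3) for all v ∈ V.

Multiply both sides by a test function v and integrate from 0 to 1/3:
  ∫_0^1/3 −u''(x) v(x) dx = ∫_0^1/3 f(x) v(x) dx.
Integrate the LHS by parts once:
  ∫_0^1/3 −u'' v dx = −[u'(x) v(x)]_0^1/3 + ∫_0^1/3 u'(x) v'(x) dx.
Thus ∫_0^1/3 u'(x) v'(x) dx = ∫_0^1/3 f(x) v(x) dx + [u'(x) v(x)]_0^1/3.
Choose V so that boundary terms are either known or forced to vanish.
Mixed BC: u(0) = 0 (Dirichlet) and u'(1/3) = -2 (Neumann). Define V = {v ∈ H^1(0, 1/3) : v(0) = 0}. Then [u' v]_0^1/3 = u'(1/3)·v(1/3) − u'(0)·0 = − 2·v(1/3).
Weak formulation: find u (satisfying any essential BC) such that ∫_0^1/3 u'(x) v'(x) dx = ∫_0^1/3 f v dx − 2·v(1/3) for all v ∈ V (Dirichlet at 0 absorbed into V; Neumann datum at x = 1/3 contributes the boundary term).
Substituting f(x) = 2*sin(6*π*x), the right-hand side is ∫_0^1/3 (2*sin(6*π*x)) v dx − 2·v(1/3).


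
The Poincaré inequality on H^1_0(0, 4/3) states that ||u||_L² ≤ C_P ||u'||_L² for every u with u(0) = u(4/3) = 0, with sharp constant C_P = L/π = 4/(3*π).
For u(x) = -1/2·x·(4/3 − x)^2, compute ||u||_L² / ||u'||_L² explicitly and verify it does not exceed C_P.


||u||_L² / ||u'||_L² = 2*sqrt(14)/21 < C_P = 4/(3*π).

u(x) = -1/2·x·(4/3 − x)^2, so u'(x) = (4 - 9*x)*(3*x - 4)/18.
u(x) = -1/2·x·(4/3 − x)^2 vanishes at x = 0 and x = 4/3, so u ∈ H^1_0(0, 4/3). Differentiate via the product rule and integrate the resulting polynomials term by term.
  ∫_0^4/3 u² dx = ∫_0^4/3 (x^6/4 - 4*x^5/3 + 8*x^4/3 - 64*x^3/27 + 64*x^2/81) dx. Term by term:
    ∫_0^4/3 x^6/4 dx = 4096/15309;  ∫_0^4/3 -4*x^5/3 dx = -8192/6561;  ∫_0^4/3 8*x^4/3 dx = 8192/3645;
    ∫_0^4/3 -64*x^3/27 dx = -4096/2187;  ∫_0^4/3 64*x^2/81 dx = 4096/6561.
  Sum: 4096/15309 − 8192/6561 + 8192/3645 − 4096/2187 + 4096/6561 = 4096/229635.
  ∫_0^4/3 (u')² dx = ∫_0^4/3 (9*x^4/4 - 8*x^3 + 88*x^2/9 - 128*x/27 + 64/81) dx. Term by term:
    ∫_0^4/3 9*x^4/4 dx = 256/135;  ∫_0^4/3 -8*x^3 dx = -512/81;  ∫_0^4/3 88*x^2/9 dx = 5632/729;
    ∫_0^4/3 -128*x/27 dx = -1024/243;  ∫_0^4/3 64/81 dx = 256/243.
  Sum: 256/135 − 512/81 + 5632/729 − 1024/243 + 256/243 = 512/3645.
∫_0^4/3 u² dx = 4096/229635, so ||u||_L² = 64*sqrt(35)/2835.
∫_0^4/3 (u')² dx = 512/3645, so ||u'||_L² = 16*sqrt(10)/135.
Ratio ||u||_L² / ||u'||_L² = 2*sqrt(14)/21.
Sharp Poincaré constant on H^1_0(0, 4/3) is C_P = L/π = 4/(3*π), achieved by sin(3*π/4·x).
A polynomial bump cannot attain the sharp Poincaré constant (only the first sine eigenfunction does), so the ratio is strictly less than C_P, consistent with ||u||_L² ≤ C_P ||u'||_L².


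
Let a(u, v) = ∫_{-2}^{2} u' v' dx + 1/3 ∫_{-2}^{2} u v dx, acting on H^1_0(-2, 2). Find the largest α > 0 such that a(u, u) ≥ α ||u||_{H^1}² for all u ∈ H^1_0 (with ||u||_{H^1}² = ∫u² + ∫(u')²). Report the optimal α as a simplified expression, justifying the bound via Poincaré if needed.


α = (16/3 + π^2)/(π^2 + 16)

Coercivity of a(·,·) on H^1_0(-2, 2) means a(u, u) ≥ α ||u||_{H^1}² for every u ∈ H^1_0.
The interval has length L = 4, and Poincaré/coercivity depend only on L. Here a(u, u) = ∫(u')² + (1/3)·∫u².
Here 0 < c = 1/3 < 1. The condition a(u,u) ≥ α||u||_{H^1}² reads (1−α)∫(u')² ≥ (α−c)∫u². Any admissible α is ≤ 1 (rapidly oscillating u have ∫u²/∫(u')² → 0), and α = 1 would force 0 ≥ (1−c)∫u², impossible since c < 1; so 1−α > 0. By the sharp Poincaré inequality on H^1_0 of an interval of length L, ∫(u')² ≥ (π/L)²∫u² with equality for the first sine mode sin(π(x−x₀)/L) (x₀ the left endpoint), so the inequality holds for all u iff (1−α)(π/L)² ≥ α − c, i.e. α ≤ ((π/L)² + c)/((π/L)² + 1) = (1 + c(L/π)²)/(1 + (L/π)²). With (π/L)² = π^2/16 and c = 1/3, the largest admissible constant is α = ((π/L)² + c)/((π/L)² + 1).
Simplifying, α = (16/3 + π^2)/(π^2 + 16).


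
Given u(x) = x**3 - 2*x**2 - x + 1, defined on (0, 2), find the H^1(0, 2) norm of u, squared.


||u||_{H^1}^2 = 304/35

The H^1 norm (squared) on an interval (0, L) is
  ||u||_{H^1}^2 = ∫_0^L u(x)^2 dx + ∫_0^L u'(x)^2 dx.
Compute u'(x) = 3*x**2 - 4*x - 1.
Then u(x)^2 = x**6 - 4*x**5 + 2*x**4 + 6*x**3 - 3*x**2 - 2*x + 1 and u'(x)^2 = 9*x**4 - 24*x**3 + 10*x**2 + 8*x + 1.
Integrate each monomial from 0 to 2 using ∫_0^2 c·x^n dx = c·2^(n+1)/(n+1):
  ∫_0^2 u(x)^2 dx = ∫_0^2 (x^6 - 4*x^5 + 2*x^4 + 6*x^3 - 3*x^2 - 2*x + 1) dx. Term by term:
    ∫_0^2 x^6 dx = 128/7;  ∫_0^2 -4*x^5 dx = -128/3;  ∫_0^2 2*x^4 dx = 64/5;
    ∫_0^2 6*x^3 dx = 24;  ∫_0^2 -3*x^2 dx = -8;  ∫_0^2 -2*x dx = -4;
    ∫_0^2 1 dx = 2.
  Sum: 128/7 − 128/3 + 64/5 + 24 − 8 − 4 + 2 = 254/105.
  ∫_0^2 u'(x)^2 dx = ∫_0^2 (9*x^4 - 24*x^3 + 10*x^2 + 8*x + 1) dx. Term by term:
    ∫_0^2 9*x^4 dx = 288/5;  ∫_0^2 -24*x^3 dx = -96;  ∫_0^2 10*x^2 dx = 80/3;
    ∫_0^2 8*x dx = 16;  ∫_0^2 1 dx = 2.
  Sum: 288/5 − 96 + 80/3 + 16 + 2 = 94/15.
Adding: ||u||_{H^1}^2 = 254/105 + 94/15 = 304/35.


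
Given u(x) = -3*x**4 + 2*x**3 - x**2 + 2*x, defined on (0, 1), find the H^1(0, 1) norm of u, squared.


||u||_{H^1}^2 = 51/10

The H^1 norm (squared) on an interval (0, L) is
  ||u||_{H^1}^2 = ∫_0^L u(x)^2 dx + ∫_0^L u'(x)^2 dx.
Compute u'(x) = -12*x**3 + 6*x**2 - 2*x + 2.
Then u(x)^2 = 9*x**8 - 12*x**7 + 10*x**6 - 16*x**5 + 9*x**4 - 4*x**3 + 4*x**2 and u'(x)^2 = 144*x**6 - 144*x**5 + 84*x**4 - 72*x**3 + 28*x**2 - 8*x + 4.
Integrate each monomial from 0 to 1 using ∫_0^1 c·x^n dx = c·1^(n+1)/(n+1):
  ∫_0^1 u(x)^2 dx = ∫_0^1 (9*x^8 - 12*x^7 + 10*x^6 - 16*x^5 + 9*x^4 - 4*x^3 + 4*x^2) dx. Term by term:
    ∫_0^1 9*x^8 dx = 1;  ∫_0^1 -12*x^7 dx = -3/2;  ∫_0^1 10*x^6 dx = 10/7;
    ∫_0^1 -16*x^5 dx = -8/3;  ∫_0^1 9*x^4 dx = 9/5;  ∫_0^1 -4*x^3 dx = -1;
    ∫_0^1 4*x^2 dx = 4/3.
  Sum: 1 − 3/2 + 10/7 − 8/3 + 9/5 − 1 + 4/3 = 83/210.
  ∫_0^1 u'(x)^2 dx = ∫_0^1 (144*x^6 - 144*x^5 + 84*x^4 - 72*x^3 + 28*x^2 - 8*x + 4) dx. Term by term:
    ∫_0^1 144*x^6 dx = 144/7;  ∫_0^1 -144*x^5 dx = -24;  ∫_0^1 84*x^4 dx = 84/5;
    ∫_0^1 -72*x^3 dx = -18;  ∫_0^1 28*x^2 dx = 28/3;  ∫_0^1 -8*x dx = -4;
    ∫_0^1 4 dx = 4.
  Sum: 144/7 − 24 + 84/5 − 18 + 28/3 − 4 + 4 = 494/105.
Adding: ||u||_{H^1}^2 = 83/210 + 494/105 = 51/10.


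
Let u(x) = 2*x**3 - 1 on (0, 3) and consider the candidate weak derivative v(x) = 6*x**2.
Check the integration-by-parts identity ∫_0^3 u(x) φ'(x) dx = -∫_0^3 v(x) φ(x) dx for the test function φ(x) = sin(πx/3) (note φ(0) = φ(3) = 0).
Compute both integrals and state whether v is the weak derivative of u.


LHS = -162/π + 648/π^3, RHS = -162/π + 648/π^3. Yes, v = u' weakly.

u(x) = 2*x**3 - 1, classical derivative u'(x) = 6*x**2.
φ(x) = sin(πx/3), so φ'(x) = π*cos(π*x/3)/3.
Note φ(0) = φ(3) = 0, so the boundary term u·φ vanishes.
LHS = ∫_0^3 u(x) φ'(x) dx = ∫_0^3 (2*π*x^3*cos(π*x/3)/3 - π*cos(π*x/3)/3) dx. Term by term:
  ∫_0^3 -π*cos(π*x/3)/3 dx = 0;  ∫_0^3 2*π*x^3*cos(π*x/3)/3 dx = -162/π + 648/π^3.
Sum: 0 + -162/π + 648/π^3 = -162/π + 648/π^3.
So LHS = -162/π + 648/π^3.
∫_0^3 v(x) φ(x) dx = ∫_0^3 (6*x^2*sin(π*x/3)) dx. Term by term:
  ∫_0^3 6*x^2*sin(π*x/3) dx = -648/π^3 + 162/π.
So RHS = -∫_0^3 v(x) φ(x) dx = -162/π + 648/π^3.
LHS = RHS, so the identity holds for this test φ.
Moreover u is smooth here and v(x) = u'(x) = 6*x**2 pointwise, so the identity holds for every test function. Hence v is the weak derivative of u.


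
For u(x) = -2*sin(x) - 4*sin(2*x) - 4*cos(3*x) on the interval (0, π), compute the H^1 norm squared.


||u||_{H^1(0,π)}^2 = -256 + 124*π

u'(x) = 12*sin(3*x) - 2*cos(x) - 8*cos(2*x).
Expand u² and (u')² and integrate term by term on (0, π), using: for integers n ≥ 1, ∫_0^π sin²(nx) dx = ∫_0^π cos²(nx) dx = π/2; for n ≠ n', ∫_0^π sin(nx)sin(n'x) dx = ∫_0^π cos(nx)cos(n'x) dx = 0; and by product-to-sum, ∫_0^π sin(nx)cos(n'x) dx = ½∫_0^π [sin((n+n')x) + sin((n−n')x)] dx, which is 0 when n+n' is even and 2n/(n²−n'²) when n+n' is odd (it need not vanish on (0, π)).
  u² squared terms: (-4)²·∫cos(3x)² dx = 16·π/2 = 8*π;  (-4)²·∫sin(2x)² dx = 16·π/2 = 8*π;  (-2)²·∫sin(x)² dx = 4·π/2 = 2*π.
  u² cross terms: 2·(-4)·(-4)·∫cos(3x)·sin(2x) dx = 32·(-4/5) = -128/5;  2·(-4)·(-2)·∫cos(3x)·sin(x) dx = 16·(0) = 0;  2·(-4)·(-2)·∫sin(2x)·sin(x) dx = 16·(0) = 0.
  So ∫_0^π u² dx = 8*π + 8*π + 2*π − 128/5 + 0 + 0 = -128/5 + 18*π.
  (u')² squared terms: (-8)²·∫cos(2x)² dx = 64·π/2 = 32*π;  (-2)²·∫cos(x)² dx = 4·π/2 = 2*π;  (12)²·∫sin(3x)² dx = 144·π/2 = 72*π.
  (u')² cross terms: 2·(-8)·(-2)·∫cos(2x)·cos(x) dx = 32·(0) = 0;  2·(-8)·(12)·∫cos(2x)·sin(3x) dx = -192·(6/5) = -1152/5;  2·(-2)·(12)·∫cos(x)·sin(3x) dx = -48·(0) = 0.
  So ∫_0^π (u')² dx = 32*π + 2*π + 72*π + 0 − 1152/5 + 0 = -1152/5 + 106*π.
||u||_{H^1}^2 = (-128/5 + 18*π) + (-1152/5 + 106*π) = -256 + 124*π.


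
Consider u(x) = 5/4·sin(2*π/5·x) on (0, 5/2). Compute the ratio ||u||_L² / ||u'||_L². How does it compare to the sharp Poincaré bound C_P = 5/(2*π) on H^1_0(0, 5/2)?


||u||_L² / ||u'||_L² = 5/(2*π) = C_P.

u(x) = 5/4·sin(2*π/5·x), so u'(x) = π*cos(2*π*x/5)/2.
Writing u(x) = A·sin(kπx/L) with A = 5/4 and k = 1, use ∫_0^L sin²(kπx/L) dx = L/2 and ∫_0^L cos²(kπx/L) dx = L/2.
u² = 25/16·sin²(2*π/5·x) and (u')² = π^2/4·cos²(2*π/5·x), and each of sin², cos² integrates to L/2 = 5/4 over (0, 5/2).
∫_0^5/2 u² dx = 125/64, so ||u||_L² = 5*sqrt(5)/8.
∫_0^5/2 (u')² dx = 5*π^2/16, so ||u'||_L² = sqrt(5)*π/4.
Ratio ||u||_L² / ||u'||_L² = 5/(2*π).
Sharp Poincaré constant on H^1_0(0, 5/2) is C_P = L/π = 5/(2*π), achieved by sin(2*π/5·x).
This is the k = 1 eigenfunction (up to amplitude), so the ratio equals the sharp Poincaré constant exactly.


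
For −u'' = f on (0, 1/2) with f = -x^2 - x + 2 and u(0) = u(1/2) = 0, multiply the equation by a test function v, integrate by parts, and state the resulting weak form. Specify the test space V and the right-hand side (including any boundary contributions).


V = H^1_0(0, 1/2) (so v(0) = v(1/2) = 0); weak form: ∫_0^1/2 u'v' dx = ∫_0^1/2 (-x^2 - x + 2) v dx for all v ∈ V.

Multiply both sides by a test function v and integrate from 0 to 1/2:
  ∫_0^1/2 −u''(x) v(x) dx = ∫_0^1/2 f(x) v(x) dx.
Integrate the LHS by parts once:
  ∫_0^1/2 −u'' v dx = −[u'(x) v(x)]_0^1/2 + ∫_0^1/2 u'(x) v'(x) dx.
Thus ∫_0^1/2 u'(x) v'(x) dx = ∫_0^1/2 f(x) v(x) dx + [u'(x) v(x)]_0^1/2.
Choose V so that boundary terms are either known or forced to vanish.
u is Dirichlet: u(0) = u(1/2) = 0. Let V = H^1_0(0, 1/2); then v(0) = v(1/2) = 0, and [u' v]_0^1/2 = 0.
Weak formulation: find u (satisfying any essential BC) such that ∫_0^1/2 u'(x) v'(x) dx = ∫_0^1/2 f v dx for all v ∈ V.
Substituting f(x) = -x^2 - x + 2, the right-hand side is ∫_0^1/2 (-x^2 - x + 2) v dx.


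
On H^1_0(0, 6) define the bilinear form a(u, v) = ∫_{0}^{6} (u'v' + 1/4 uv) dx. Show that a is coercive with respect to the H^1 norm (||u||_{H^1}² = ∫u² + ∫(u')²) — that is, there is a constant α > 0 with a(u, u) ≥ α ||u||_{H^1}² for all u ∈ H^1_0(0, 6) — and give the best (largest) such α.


α = (9 + π^2)/(π^2 + 36)

Coercivity of a(·,·) on H^1_0(0, 6) means a(u, u) ≥ α ||u||_{H^1}² for every u ∈ H^1_0.
The interval has length L = 6, and Poincaré/coercivity depend only on L. Here a(u, u) = ∫(u')² + (1/4)·∫u².
Here 0 < c = 1/4 < 1. The condition a(u,u) ≥ α||u||_{H^1}² reads (1−α)∫(u')² ≥ (α−c)∫u². Any admissible α is ≤ 1 (rapidly oscillating u have ∫u²/∫(u')² → 0), and α = 1 would force 0 ≥ (1−c)∫u², impossible since c < 1; so 1−α > 0. By the sharp Poincaré inequality on H^1_0 of an interval of length L, ∫(u')² ≥ (π/L)²∫u² with equality for the first sine mode sin(π(x−x₀)/L) (x₀ the left endpoint), so the inequality holds for all u iff (1−α)(π/L)² ≥ α − c, i.e. α ≤ ((π/L)² + c)/((π/L)² + 1) = (1 + c(L/π)²)/(1 + (L/π)²). With (π/L)² = π^2/36 and c = 1/4, the largest admissible constant is α = ((π/L)² + c)/((π/L)² + 1).
Simplifying, α = (9 + π^2)/(π^2 + 36).


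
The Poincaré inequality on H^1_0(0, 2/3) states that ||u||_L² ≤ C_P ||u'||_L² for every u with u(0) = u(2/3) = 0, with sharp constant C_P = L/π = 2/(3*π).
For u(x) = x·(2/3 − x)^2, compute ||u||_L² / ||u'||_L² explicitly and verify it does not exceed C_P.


||u||_L² / ||u'||_L² = sqrt(14)/21 < C_P = 2/(3*π).

u(x) = x·(2/3 − x)^2, so u'(x) = (3*x - 2)*(9*x - 2)/9.
u(x) = x·(2/3 − x)^2 vanishes at x = 0 and x = 2/3, so u ∈ H^1_0(0, 2/3). Differentiate via the product rule and integrate the resulting polynomials term by term.
  ∫_0^2/3 u² dx = ∫_0^2/3 (x^6 - 8*x^5/3 + 8*x^4/3 - 32*x^3/27 + 16*x^2/81) dx. Term by term:
    ∫_0^2/3 x^6 dx = 128/15309;  ∫_0^2/3 -8*x^5/3 dx = -256/6561;  ∫_0^2/3 8*x^4/3 dx = 256/3645;
    ∫_0^2/3 -32*x^3/27 dx = -128/2187;  ∫_0^2/3 16*x^2/81 dx = 128/6561.
  Sum: 128/15309 − 256/6561 + 256/3645 − 128/2187 + 128/6561 = 128/229635.
  ∫_0^2/3 (u')² dx = ∫_0^2/3 (9*x^4 - 16*x^3 + 88*x^2/9 - 64*x/27 + 16/81) dx. Term by term:
    ∫_0^2/3 9*x^4 dx = 32/135;  ∫_0^2/3 -16*x^3 dx = -64/81;  ∫_0^2/3 88*x^2/9 dx = 704/729;
    ∫_0^2/3 -64*x/27 dx = -128/243;  ∫_0^2/3 16/81 dx = 32/243.
  Sum: 32/135 − 64/81 + 704/729 − 128/243 + 32/243 = 64/3645.
∫_0^2/3 u² dx = 128/229635, so ||u||_L² = 8*sqrt(70)/2835.
∫_0^2/3 (u')² dx = 64/3645, so ||u'||_L² = 8*sqrt(5)/135.
Ratio ||u||_L² / ||u'||_L² = sqrt(14)/21.
Sharp Poincaré constant on H^1_0(0, 2/3) is C_P = L/π = 2/(3*π), achieved by sin(3*π/2·x).
A polynomial bump cannot attain the sharp Poincaré constant (only the first sine eigenfunction does), so the ratio is strictly less than C_P, consistent with ||u||_L² ≤ C_P ||u'||_L².


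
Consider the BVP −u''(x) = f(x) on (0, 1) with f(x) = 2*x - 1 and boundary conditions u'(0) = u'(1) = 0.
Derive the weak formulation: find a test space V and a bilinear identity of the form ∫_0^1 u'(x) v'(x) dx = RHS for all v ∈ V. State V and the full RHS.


V = H^1(0, 1) (no boundary constraint on v; u is determined up to an additive constant); weak form: ∫_0^1 u'v' dx = ∫_0^1 (2*x - 1) v dx for all v ∈ V.

Multiply both sides by a test function v and integrate from 0 to 1:
  ∫_0^1 −u''(x) v(x) dx = ∫_0^1 f(x) v(x) dx.
Integrate the LHS by parts once:
  ∫_0^1 −u'' v dx = −[u'(x) v(x)]_0^1 + ∫_0^1 u'(x) v'(x) dx.
Thus ∫_0^1 u'(x) v'(x) dx = ∫_0^1 f(x) v(x) dx + [u'(x) v(x)]_0^1.
Choose V so that boundary terms are either known or forced to vanish.
u has homogeneous Neumann: u'(0) = u'(1) = 0. So [u' v]_0^1 = 0·v(1) − 0·v(0) = 0 for any v; take V = H^1(0, 1).
Weak formulation: find u (satisfying any essential BC) such that ∫_0^1 u'(x) v'(x) dx = ∫_0^1 f v dx for all v ∈ V (homogeneous Neumann, so boundary terms vanish).
Substituting f(x) = 2*x - 1, the right-hand side is ∫_0^1 (2*x - 1) v dx.
Compatibility check (pure Neumann): taking v ≡ 1 ∈ V gives 0 = ∫_0^1 f dx + (0) − (0), i.e. ∫_0^1 f dx must equal u'(0) − u'(1) = 0. Indeed ∫_0^1 (2*x - 1) dx = 0, so the data are compatible. The solution is then unique only up to an additive constant (fix it e.g. by requiring ∫_0^1 u dx = 0).


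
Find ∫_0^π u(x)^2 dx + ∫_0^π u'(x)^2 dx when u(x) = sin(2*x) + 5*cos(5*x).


||u||_{H^1(0,π)}^2 = -1040/21 + 655*π/2

u'(x) = -25*sin(5*x) + 2*cos(2*x).
Expand u² and (u')² and integrate term by term on (0, π), using: for integers n ≥ 1, ∫_0^π sin²(nx) dx = ∫_0^π cos²(nx) dx = π/2; for n ≠ n', ∫_0^π sin(nx)sin(n'x) dx = ∫_0^π cos(nx)cos(n'x) dx = 0; and by product-to-sum, ∫_0^π sin(nx)cos(n'x) dx = ½∫_0^π [sin((n+n')x) + sin((n−n')x)] dx, which is 0 when n+n' is even and 2n/(n²−n'²) when n+n' is odd (it need not vanish on (0, π)).
  u² squared terms: (5)²·∫cos(5x)² dx = 25·π/2 = 25*π/2;  (1)²·∫sin(2x)² dx = 1·π/2 = π/2.
  u² cross terms: 2·(5)·(1)·∫cos(5x)·sin(2x) dx = 10·(-4/21) = -40/21.
  So ∫_0^π u² dx = 25*π/2 + π/2 − 40/21 = -40/21 + 13*π.
  (u')² squared terms: (-25)²·∫sin(5x)² dx = 625·π/2 = 625*π/2;  (2)²·∫cos(2x)² dx = 4·π/2 = 2*π.
  (u')² cross terms: 2·(-25)·(2)·∫sin(5x)·cos(2x) dx = -100·(10/21) = -1000/21.
  So ∫_0^π (u')² dx = 625*π/2 + 2*π − 1000/21 = -1000/21 + 629*π/2.
||u||_{H^1}^2 = (-40/21 + 13*π) + (-1000/21 + 629*π/2) = -1040/21 + 655*π/2.


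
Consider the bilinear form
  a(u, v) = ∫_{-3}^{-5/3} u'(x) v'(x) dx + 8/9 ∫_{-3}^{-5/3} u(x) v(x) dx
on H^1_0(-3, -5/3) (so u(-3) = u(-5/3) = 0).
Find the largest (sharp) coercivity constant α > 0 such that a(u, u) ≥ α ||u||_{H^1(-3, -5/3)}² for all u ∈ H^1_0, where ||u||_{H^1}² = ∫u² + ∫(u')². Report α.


α = (128 + 81*π^2)/(9*(16 + 9*π^2))

Coercivity of a(·,·) on H^1_0(-3, -5/3) means a(u, u) ≥ α ||u||_{H^1}² for every u ∈ H^1_0.
The interval has length L = 4/3, and Poincaré/coercivity depend only on L. Here a(u, u) = ∫(u')² + (8/9)·∫u².
Here 0 < c = 8/9 < 1. The condition a(u,u) ≥ α||u||_{H^1}² reads (1−α)∫(u')² ≥ (α−c)∫u². Any admissible α is ≤ 1 (rapidly oscillating u have ∫u²/∫(u')² → 0), and α = 1 would force 0 ≥ (1−c)∫u², impossible since c < 1; so 1−α > 0. By the sharp Poincaré inequality on H^1_0 of an interval of length L, ∫(u')² ≥ (π/L)²∫u² with equality for the first sine mode sin(π(x−x₀)/L) (x₀ the left endpoint), so the inequality holds for all u iff (1−α)(π/L)² ≥ α − c, i.e. α ≤ ((π/L)² + c)/((π/L)² + 1) = (1 + c(L/π)²)/(1 + (L/π)²). With (π/L)² = 9*π^2/16 and c = 8/9, the largest admissible constant is α = ((π/L)² + c)/((π/L)² + 1).
Simplifying, α = (128 + 81*π^2)/(9*(16 + 9*π^2)).


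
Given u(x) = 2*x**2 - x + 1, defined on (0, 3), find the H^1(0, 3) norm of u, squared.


||u||_{H^1}^2 = 1317/5

The H^1 norm (squared) on an interval (0, L) is
  ||u||_{H^1}^2 = ∫_0^L u(x)^2 dx + ∫_0^L u'(x)^2 dx.
Compute u'(x) = 4*x - 1.
Then u(x)^2 = 4*x**4 - 4*x**3 + 5*x**2 - 2*x + 1 and u'(x)^2 = 16*x**2 - 8*x + 1.
Integrate each monomial from 0 to 3 using ∫_0^3 c·x^n dx = c·3^(n+1)/(n+1):
  ∫_0^3 u(x)^2 dx = ∫_0^3 (4*x^4 - 4*x^3 + 5*x^2 - 2*x + 1) dx. Term by term:
    ∫_0^3 4*x^4 dx = 972/5;  ∫_0^3 -4*x^3 dx = -81;  ∫_0^3 5*x^2 dx = 45;
    ∫_0^3 -2*x dx = -9;  ∫_0^3 1 dx = 3.
  Sum: 972/5 − 81 + 45 − 9 + 3 = 762/5.
  ∫_0^3 u'(x)^2 dx = ∫_0^3 (16*x^2 - 8*x + 1) dx. Term by term:
    ∫_0^3 16*x^2 dx = 144;  ∫_0^3 -8*x dx = -36;  ∫_0^3 1 dx = 3.
  Sum: 144 − 36 + 3 = 111.
Adding: ||u||_{H^1}^2 = 762/5 + 111 = 1317/5.


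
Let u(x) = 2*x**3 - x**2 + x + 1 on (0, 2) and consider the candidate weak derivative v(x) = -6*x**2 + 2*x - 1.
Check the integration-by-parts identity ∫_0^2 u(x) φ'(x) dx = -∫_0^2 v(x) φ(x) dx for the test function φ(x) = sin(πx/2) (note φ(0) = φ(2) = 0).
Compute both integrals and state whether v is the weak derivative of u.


LHS = -44/π + 192/π^3, RHS = -192/π^3 + 44/π. No, v is not the weak derivative of u.

u(x) = 2*x**3 - x**2 + x + 1, classical derivative u'(x) = 6*x**2 - 2*x + 1.
φ(x) = sin(πx/2), so φ'(x) = π*cos(π*x/2)/2.
Note φ(0) = φ(2) = 0, so the boundary term u·φ vanishes.
LHS = ∫_0^2 u(x) φ'(x) dx = ∫_0^2 (π*x^3*cos(π*x/2) - π*x^2*cos(π*x/2)/2 + π*x*cos(π*x/2)/2 + π*cos(π*x/2)/2) dx. Term by term:
  ∫_0^2 π*cos(π*x/2)/2 dx = 0;  ∫_0^2 π*x^3*cos(π*x/2) dx = -48/π + 192/π^3;  ∫_0^2 π*x*cos(π*x/2)/2 dx = -4/π;
  ∫_0^2 -π*x^2*cos(π*x/2)/2 dx = 8/π.
Sum: 0 + -48/π + 192/π^3 − 4/π + 8/π = -44/π + 192/π^3.
So LHS = -44/π + 192/π^3.
∫_0^2 v(x) φ(x) dx = ∫_0^2 (-6*x^2*sin(π*x/2) + 2*x*sin(π*x/2) - sin(π*x/2)) dx. Term by term:
  ∫_0^2 -sin(π*x/2) dx = -4/π;  ∫_0^2 -6*x^2*sin(π*x/2) dx = -48/π + 192/π^3;  ∫_0^2 2*x*sin(π*x/2) dx = 8/π.
Sum: -4/π + -48/π + 192/π^3 + 8/π = -44/π + 192/π^3.
So RHS = -∫_0^2 v(x) φ(x) dx = -192/π^3 + 44/π.
LHS − RHS = -88/π + 384/π^3 ≠ 0, so the identity fails.
(For a valid weak derivative the identity must hold for EVERY test function, in particular this one. The failure shows v is NOT the weak derivative of u.)
Correct weak derivative would be u'(x) = 6*x**2 - 2*x + 1.


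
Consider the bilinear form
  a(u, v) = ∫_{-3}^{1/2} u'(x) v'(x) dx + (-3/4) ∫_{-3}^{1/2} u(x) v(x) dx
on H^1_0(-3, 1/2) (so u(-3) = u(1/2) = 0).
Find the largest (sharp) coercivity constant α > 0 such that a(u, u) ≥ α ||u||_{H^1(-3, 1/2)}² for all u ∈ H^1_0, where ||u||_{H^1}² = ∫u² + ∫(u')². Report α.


α = (-147 + 16*π^2)/(4*(4*π^2 + 49))

Coercivity of a(·,·) on H^1_0(-3, 1/2) means a(u, u) ≥ α ||u||_{H^1}² for every u ∈ H^1_0.
The interval has length L = 7/2, and Poincaré/coercivity depend only on L. Here a(u, u) = ∫(u')² + (-3/4)·∫u².
Here c = -3/4 < 0 with |c| < (π/L)² = 4*π^2/49, so coercivity still holds. The condition a(u,u) ≥ α||u||_{H^1}² reads (1−α)∫(u')² ≥ (α−c)∫u². Any admissible α is ≤ 1 (rapidly oscillating u have ∫u²/∫(u')² → 0), and α = 1 would force 0 ≥ (1−c)∫u², impossible since c < 1; so 1−α > 0. By the sharp Poincaré inequality on H^1_0 of an interval of length L, ∫(u')² ≥ (π/L)²∫u² with equality for the first sine mode sin(π(x−x₀)/L) (x₀ the left endpoint), so the inequality holds for all u iff (1−α)(π/L)² ≥ α − c, i.e. α ≤ ((π/L)² + c)/((π/L)² + 1) = (1 + c(L/π)²)/(1 + (L/π)²). (Direct route, valid since c ≤ 0: Poincaré gives c∫u² ≥ c(L/π)²∫(u')², so a(u,u) ≥ (1 + c(L/π)²)∫(u')², while ||u||_{H^1}² ≤ (1 + (L/π)²)∫(u')²; dividing yields the same α.) With (π/L)² = 4*π^2/49 and c = -3/4, the largest admissible constant is α = ((π/L)² + c)/((π/L)² + 1).
Simplifying, α = (-147 + 16*π^2)/(4*(4*π^2 + 49)).


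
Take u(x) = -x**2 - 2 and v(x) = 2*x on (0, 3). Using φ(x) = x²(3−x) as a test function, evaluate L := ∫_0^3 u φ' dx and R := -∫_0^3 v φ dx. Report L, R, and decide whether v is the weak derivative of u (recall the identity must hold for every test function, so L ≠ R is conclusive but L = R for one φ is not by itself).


LHS = 243/10, RHS = -243/10. No, v is not the weak derivative of u.

u(x) = -x**2 - 2, classical derivative u'(x) = -2*x.
φ(x) = x²(3−x), so φ'(x) = 3*x*(2 - x).
Note φ(0) = φ(3) = 0, so the boundary term u·φ vanishes.
LHS = ∫_0^3 u(x) φ'(x) dx = ∫_0^3 (3*x^4 - 6*x^3 + 6*x^2 - 12*x) dx. Term by term:
  ∫_0^3 3*x^4 dx = 729/5;  ∫_0^3 -6*x^3 dx = -243/2;  ∫_0^3 6*x^2 dx = 54;
  ∫_0^3 -12*x dx = -54.
Sum: 729/5 − 243/2 + 54 − 54 = 243/10.
So LHS = 243/10.
∫_0^3 v(x) φ(x) dx = ∫_0^3 (-2*x^4 + 6*x^3) dx. Term by term:
  ∫_0^3 -2*x^4 dx = -486/5;  ∫_0^3 6*x^3 dx = 243/2.
Sum: -486/5 + 243/2 = 243/10.
So RHS = -∫_0^3 v(x) φ(x) dx = -243/10.
LHS − RHS = 243/5 ≠ 0, so the identity fails.
(For a valid weak derivative the identity must hold for EVERY test function, in particular this one. The failure shows v is NOT the weak derivative of u.)
Correct weak derivative would be u'(x) = -2*x.


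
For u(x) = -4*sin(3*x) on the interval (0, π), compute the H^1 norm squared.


||u||_{H^1(0,π)}^2 = 80*π

u'(x) = -12*cos(3*x).
Expand u² and (u')² and integrate term by term on (0, π), using: for integers n ≥ 1, ∫_0^π sin²(nx) dx = ∫_0^π cos²(nx) dx = π/2; for n ≠ n', ∫_0^π sin(nx)sin(n'x) dx = ∫_0^π cos(nx)cos(n'x) dx = 0; and by product-to-sum, ∫_0^π sin(nx)cos(n'x) dx = ½∫_0^π [sin((n+n')x) + sin((n−n')x)] dx, which is 0 when n+n' is even and 2n/(n²−n'²) when n+n' is odd (it need not vanish on (0, π)).
  u² squared terms: (-4)²·∫sin(3x)² dx = 16·π/2 = 8*π.
  So ∫_0^π u² dx = 8*π.
  (u')² squared terms: (-12)²·∫cos(3x)² dx = 144·π/2 = 72*π.
  So ∫_0^π (u')² dx = 72*π.
||u||_{H^1}^2 = (8*π) + (72*π) = 80*π.


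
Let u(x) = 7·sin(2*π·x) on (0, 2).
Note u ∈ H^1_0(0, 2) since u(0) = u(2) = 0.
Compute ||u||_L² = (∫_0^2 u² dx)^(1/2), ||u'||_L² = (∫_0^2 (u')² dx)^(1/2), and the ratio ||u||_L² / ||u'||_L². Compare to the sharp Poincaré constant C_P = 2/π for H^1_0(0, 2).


||u||_L² / ||u'||_L² = 1/(2*π) < C_P = 2/π.

u(x) = 7·sin(2*π·x), so u'(x) = 14*π*cos(2*π*x).
Writing u(x) = A·sin(kπx/L) with A = 7 and k = 4, use ∫_0^L sin²(kπx/L) dx = L/2 and ∫_0^L cos²(kπx/L) dx = L/2.
u² = 49·sin²(2*π·x) and (u')² = 196*π^2·cos²(2*π·x), and each of sin², cos² integrates to L/2 = 1 over (0, 2).
∫_0^2 u² dx = 49, so ||u||_L² = 7.
∫_0^2 (u')² dx = 196*π^2, so ||u'||_L² = 14*π.
Ratio ||u||_L² / ||u'||_L² = 1/(2*π).
Sharp Poincaré constant on H^1_0(0, 2) is C_P = L/π = 2/π, achieved by sin(π/2·x).
This is the k = 4 harmonic; the ratio L/(kπ) is strictly less than C_P = L/π, consistent with the sharp inequality ||u||_L² ≤ C_P ||u'||_L².


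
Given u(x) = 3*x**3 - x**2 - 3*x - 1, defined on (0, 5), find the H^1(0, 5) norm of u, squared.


||u||_{H^1}^2 = 824925/7

The H^1 norm (squared) on an interval (0, L) is
  ||u||_{H^1}^2 = ∫_0^L u(x)^2 dx + ∫_0^L u'(x)^2 dx.
Compute u'(x) = 9*x**2 - 2*x - 3.
Then u(x)^2 = 9*x**6 - 6*x**5 - 17*x**4 + 11*x**2 + 6*x + 1 and u'(x)^2 = 81*x**4 - 36*x**3 - 50*x**2 + 12*x + 9.
Integrate each monomial from 0 to 5 using ∫_0^5 c·x^n dx = c·5^(n+1)/(n+1):
  ∫_0^5 u(x)^2 dx = ∫_0^5 (9*x^6 - 6*x^5 - 17*x^4 + 11*x^2 + 6*x + 1) dx. Term by term:
    ∫_0^5 9*x^6 dx = 703125/7;  ∫_0^5 -6*x^5 dx = -15625;  ∫_0^5 -17*x^4 dx = -10625;
    ∫_0^5 11*x^2 dx = 1375/3;  ∫_0^5 6*x dx = 75;  ∫_0^5 1 dx = 5.
  Sum: 703125/7 − 15625 − 10625 + 1375/3 + 75 + 5 = 1569430/21.
  ∫_0^5 u'(x)^2 dx = ∫_0^5 (81*x^4 - 36*x^3 - 50*x^2 + 12*x + 9) dx. Term by term:
    ∫_0^5 81*x^4 dx = 50625;  ∫_0^5 -36*x^3 dx = -5625;  ∫_0^5 -50*x^2 dx = -6250/3;
    ∫_0^5 12*x dx = 150;  ∫_0^5 9 dx = 45.
  Sum: 50625 − 5625 − 6250/3 + 150 + 45 = 129335/3.
Adding: ||u||_{H^1}^2 = 1569430/21 + 129335/3 = 824925/7.


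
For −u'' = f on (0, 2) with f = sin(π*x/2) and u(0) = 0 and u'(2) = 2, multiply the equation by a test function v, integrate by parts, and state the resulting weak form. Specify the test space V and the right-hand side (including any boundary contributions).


V = {v ∈ H^1(0, 2) : v(0) = 0} (test functions vanish at x = 0 where u is specified); weak form: ∫_0^2 u'v' dx = ∫_0^2 (sin(π*x/2)) v dx + 2·v(2) for all v ∈ V.

Multiply both sides by a test function v and integrate from 0 to 2:
  ∫_0^2 −u''(x) v(x) dx = ∫_0^2 f(x) v(x) dx.
Integrate the LHS by parts once:
  ∫_0^2 −u'' v dx = −[u'(x) v(x)]_0^2 + ∫_0^2 u'(x) v'(x) dx.
Thus ∫_0^2 u'(x) v'(x) dx = ∫_0^2 f(x) v(x) dx + [u'(x) v(x)]_0^2.
Choose V so that boundary terms are either known or forced to vanish.
Mixed BC: u(0) = 0 (Dirichlet) and u'(2) = 2 (Neumann). Define V = {v ∈ H^1(0, 2) : v(0) = 0}. Then [u' v]_0^2 = u'(2)·v(2) − u'(0)·0 = 2·v(2).
Weak formulation: find u (satisfying any essential BC) such that ∫_0^2 u'(x) v'(x) dx = ∫_0^2 f v dx + 2·v(2) for all v ∈ V (Dirichlet at 0 absorbed into V; Neumann datum at x = 2 contributes the boundary term).
Substituting f(x) = sin(π*x/2), the right-hand side is ∫_0^2 (sin(π*x/2)) v dx + 2·v(2).


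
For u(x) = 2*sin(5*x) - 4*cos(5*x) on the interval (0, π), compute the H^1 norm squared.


||u||_{H^1(0,π)}^2 = 260*π

u'(x) = 20*sin(5*x) + 10*cos(5*x).
Expand u² and (u')² and integrate term by term on (0, π), using: for integers n ≥ 1, ∫_0^π sin²(nx) dx = ∫_0^π cos²(nx) dx = π/2; for n ≠ n', ∫_0^π sin(nx)sin(n'x) dx = ∫_0^π cos(nx)cos(n'x) dx = 0; and by product-to-sum, ∫_0^π sin(nx)cos(n'x) dx = ½∫_0^π [sin((n+n')x) + sin((n−n')x)] dx, which is 0 when n+n' is even and 2n/(n²−n'²) when n+n' is odd (it need not vanish on (0, π)).
  u² squared terms: (-4)²·∫cos(5x)² dx = 16·π/2 = 8*π;  (2)²·∫sin(5x)² dx = 4·π/2 = 2*π.
  u² cross terms: 2·(-4)·(2)·∫cos(5x)·sin(5x) dx = -16·(0) = 0.
  So ∫_0^π u² dx = 8*π + 2*π + 0 = 10*π.
  (u')² squared terms: (10)²·∫cos(5x)² dx = 100·π/2 = 50*π;  (20)²·∫sin(5x)² dx = 400·π/2 = 200*π.
  (u')² cross terms: 2·(10)·(20)·∫cos(5x)·sin(5x) dx = 400·(0) = 0.
  So ∫_0^π (u')² dx = 50*π + 200*π + 0 = 250*π.
||u||_{H^1}^2 = (10*π) + (250*π) = 260*π.


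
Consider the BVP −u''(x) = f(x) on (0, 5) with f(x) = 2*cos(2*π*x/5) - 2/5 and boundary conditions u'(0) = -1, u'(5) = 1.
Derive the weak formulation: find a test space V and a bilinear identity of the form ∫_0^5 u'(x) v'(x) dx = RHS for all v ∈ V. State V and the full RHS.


V = H^1(0, 5) (v unrestricted at boundary; u is determined up to an additive constant); weak form: ∫_0^5 u'v' dx = ∫_0^5 (2*cos(2*π*x/5) - 2/5) v dx + v(5) + v(0) for all v ∈ V.

Multiply both sides by a test function v and integrate from 0 to 5:
  ∫_0^5 −u''(x) v(x) dx = ∫_0^5 f(x) v(x) dx.
Integrate the LHS by parts once:
  ∫_0^5 −u'' v dx = −[u'(x) v(x)]_0^5 + ∫_0^5 u'(x) v'(x) dx.
Thus ∫_0^5 u'(x) v'(x) dx = ∫_0^5 f(x) v(x) dx + [u'(x) v(x)]_0^5.
Choose V so that boundary terms are either known or forced to vanish.
u has inhomogeneous Neumann u'(0) = -1, u'(5) = 1. [u' v]_0^5 = (1)·v(5) − (-1)·v(0) = v(5) + v(0). Take V = H^1(0, 5); boundary term becomes part of RHS.
Weak formulation: find u (satisfying any essential BC) such that ∫_0^5 u'(x) v'(x) dx = ∫_0^5 f v dx + v(5) + v(0) for all v ∈ V (Neumann data are natural BCs: they enter the RHS as boundary terms).
Substituting f(x) = 2*cos(2*π*x/5) - 2/5, the right-hand side is ∫_0^5 (2*cos(2*π*x/5) - 2/5) v dx + v(5) + v(0).
Compatibility check (pure Neumann): taking v ≡ 1 ∈ V gives 0 = ∫_0^5 f dx + (1) − (-1), i.e. ∫_0^5 f dx must equal u'(0) − u'(5) = -2. Indeed ∫_0^5 (2*cos(2*π*x/5) - 2/5) dx = -2, so the data are compatible. The solution is then unique only up to an additive constant (fix it e.g. by requiring ∫_0^5 u dx = 0).
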